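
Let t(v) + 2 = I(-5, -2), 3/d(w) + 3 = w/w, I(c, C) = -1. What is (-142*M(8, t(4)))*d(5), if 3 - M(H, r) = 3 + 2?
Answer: -426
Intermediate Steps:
d(w) = -3/2 (d(w) = 3/(-3 + w/w) = 3/(-3 + 1) = 3/(-2) = 3*(-½) = -3/2)
t(v) = -3 (t(v) = -2 - 1 = -3)
M(H, r) = -2 (M(H, r) = 3 - (3 + 2) = 3 - 1*5 = 3 - 5 = -2)
(-142*M(8, t(4)))*d(5) = -142*(-2)*(-3/2) = 284*(-3/2) = -426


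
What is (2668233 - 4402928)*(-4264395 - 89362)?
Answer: 7552440499115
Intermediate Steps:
(2668233 - 4402928)*(-4264395 - 89362) = -1734695*(-4353757) = 7552440499115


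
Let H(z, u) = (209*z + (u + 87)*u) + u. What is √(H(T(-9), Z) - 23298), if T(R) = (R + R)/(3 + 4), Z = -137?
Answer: I*√838999/7 ≈ 130.85*I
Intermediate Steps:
T(R) = 2*R/7 (T(R) = (2*R)/7 = (2*R)*(⅐) = 2*R/7)
H(z, u) = u + 209*z + u*(87 + u) (H(z, u) = (209*z + (87 + u)*u) + u = (209*z + u*(87 + u)) + u = u + 209*z + u*(87 + u))
√(H(T(-9), Z) - 23298) = √(((-137)² + 88*(-137) + 209*((2/7)*(-9))) - 23298) = √((18769 - 12056 + 209*(-18/7)) - 23298) = √((18769 - 12056 - 3762/7) - 23298) = √(43229/7 - 23298) = √(-119857/7) = I*√838999/7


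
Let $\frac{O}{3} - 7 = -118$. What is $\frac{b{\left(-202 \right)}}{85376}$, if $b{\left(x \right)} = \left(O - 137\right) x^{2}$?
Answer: $- \frac{2397235}{10672} \approx -224.63$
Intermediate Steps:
$O = -333$ ($O = 21 + 3 \left(-118\right) = 21 - 354 = -333$)
$b{\left(x \right)} = - 470 x^{2}$ ($b{\left(x \right)} = \left(-333 - 137\right) x^{2} = - 470 x^{2}$)
$\frac{b{\left(-202 \right)}}{85376} = \frac{\left(-470\right) \left(-202\right)^{2}}{85376} = \left(-470\right) 40804 \cdot \frac{1}{85376} = \left(-19177880\right) \frac{1}{85376} = - \frac{2397235}{10672}$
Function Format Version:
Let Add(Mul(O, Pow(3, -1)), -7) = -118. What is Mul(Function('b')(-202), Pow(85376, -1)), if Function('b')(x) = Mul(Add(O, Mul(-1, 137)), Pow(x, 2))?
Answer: Rational(-2397235, 10672) ≈ -224.63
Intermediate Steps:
O = -333 (O = Add(21, Mul(3, -118)) = Add(21, -354) = -333)
Function('b')(x) = Mul(-470, Pow(x, 2)) (Function('b')(x) = Mul(Add(-333, Mul(-1, 137)), Pow(x, 2)) = Mul(Add(-333, -137), Pow(x, 2)) = Mul(-470, Pow(x, 2)))
Mul(Function('b')(-202), Pow(85376, -1)) = Mul(Mul(-470, Pow(-202, 2)), Pow(85376, -1)) = Mul(Mul(-470, 40804), Rational(1, 85376)) = Mul(-19177880, Rational(1, 85376)) = Rational(-2397235, 10672)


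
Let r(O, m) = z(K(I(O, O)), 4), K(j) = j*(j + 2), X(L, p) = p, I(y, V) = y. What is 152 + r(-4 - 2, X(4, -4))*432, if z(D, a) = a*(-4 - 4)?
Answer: -13672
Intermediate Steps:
K(j) = j*(2 + j)
z(D, a) = -8*a (z(D, a) = a*(-8) = -8*a)
r(O, m) = -32 (r(O, m) = -8*4 = -32)
152 + r(-4 - 2, X(4, -4))*432 = 152 - 32*432 = 152 - 13824 = -13672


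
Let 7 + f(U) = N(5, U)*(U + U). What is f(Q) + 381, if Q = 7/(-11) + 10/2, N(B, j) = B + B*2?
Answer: 5554/11 ≈ 504.91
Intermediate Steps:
N(B, j) = 3*B (N(B, j) = B + 2*B = 3*B)
Q = 48/11 (Q = 7*(-1/11) + 10*(½) = -7/11 + 5 = 48/11 ≈ 4.3636)
f(U) = -7 + 30*U (f(U) = -7 + (3*5)*(U + U) = -7 + 15*(2*U) = -7 + 30*U)
f(Q) + 381 = (-7 + 30*(48/11)) + 381 = (-7 + 1440/11) + 381 = 1363/11 + 381 = 5554/11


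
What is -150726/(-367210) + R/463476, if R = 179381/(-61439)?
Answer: 2145966319264427/5228244538100220 ≈ 0.41046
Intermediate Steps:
R = -179381/61439 (R = 179381*(-1/61439) = -179381/61439 ≈ -2.9197)
-150726/(-367210) + R/463476 = -150726/(-367210) - 179381/61439/463476 = -150726*(-1/367210) - 179381/61439*1/463476 = 75363/183605 - 179381/28475501964 = 2145966319264427/5228244538100220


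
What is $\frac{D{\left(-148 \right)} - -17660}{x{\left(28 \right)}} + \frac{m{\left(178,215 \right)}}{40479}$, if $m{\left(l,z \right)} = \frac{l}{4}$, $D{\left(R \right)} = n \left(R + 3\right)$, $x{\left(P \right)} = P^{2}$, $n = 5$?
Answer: $\frac{685546753}{31735536} \approx 21.602$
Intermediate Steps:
$D{\left(R \right)} = 15 + 5 R$ ($D{\left(R \right)} = 5 \left(R + 3\right) = 5 \left(3 + R\right) = 15 + 5 R$)
$m{\left(l,z \right)} = \frac{l}{4}$ ($m{\left(l,z \right)} = l \frac{1}{4} = \frac{l}{4}$)
$\frac{D{\left(-148 \right)} - -17660}{x{\left(28 \right)}} + \frac{m{\left(178,215 \right)}}{40479} = \frac{\left(15 + 5 \left(-148\right)\right) - -17660}{28^{2}} + \frac{\frac{1}{4} \cdot 178}{40479} = \frac{\left(15 - 740\right) + 17660}{784} + \frac{89}{2} \cdot \frac{1}{40479} = \left(-725 + 17660\right) \frac{1}{784} + \frac{89}{80958} = 16935 \cdot \frac{1}{784} + \frac{89}{80958} = \frac{16935}{784} + \frac{89}{80958} = \frac{685546753}{31735536}$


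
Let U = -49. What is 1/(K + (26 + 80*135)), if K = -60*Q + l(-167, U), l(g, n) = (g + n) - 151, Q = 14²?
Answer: -1/1301 ≈ -0.00076864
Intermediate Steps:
Q = 196
l(g, n) = -151 + g + n
K = -12127 (K = -60*196 + (-151 - 167 - 49) = -11760 - 367 = -12127)
1/(K + (26 + 80*135)) = 1/(-12127 + (26 + 80*135)) = 1/(-12127 + (26 + 10800)) = 1/(-12127 + 10826) = 1/(-1301) = -1/1301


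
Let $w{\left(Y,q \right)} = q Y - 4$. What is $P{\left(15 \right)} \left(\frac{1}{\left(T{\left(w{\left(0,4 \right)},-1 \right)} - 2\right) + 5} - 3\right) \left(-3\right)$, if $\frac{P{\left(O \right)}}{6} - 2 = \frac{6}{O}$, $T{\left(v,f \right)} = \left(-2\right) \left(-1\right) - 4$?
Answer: $\frac{432}{5} \approx 86.4$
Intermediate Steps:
$w{\left(Y,q \right)} = -4 + Y q$ ($w{\left(Y,q \right)} = Y q - 4 = -4 + Y q$)
$T{\left(v,f \right)} = -2$ ($T{\left(v,f \right)} = 2 - 4 = -2$)
$P{\left(O \right)} = 12 + \frac{36}{O}$ ($P{\left(O \right)} = 12 + 6 \frac{6}{O} = 12 + \frac{36}{O}$)
$P{\left(15 \right)} \left(\frac{1}{\left(T{\left(w{\left(0,4 \right)},-1 \right)} - 2\right) + 5} - 3\right) \left(-3\right) = \left(12 + \frac{36}{15}\right) \left(\frac{1}{\left(-2 - 2\right) + 5} - 3\right) \left(-3\right) = \left(12 + 36 \cdot \frac{1}{15}\right) \left(\frac{1}{\left(-2 - 2\right) + 5} - 3\right) \left(-3\right) = \left(12 + \frac{12}{5}\right) \left(\frac{1}{-4 + 5} - 3\right) \left(-3\right) = \frac{72 \left(1^{-1} - 3\right) \left(-3\right)}{5} = \frac{72 \left(1 - 3\right) \left(-3\right)}{5} = \frac{72 \left(\left(-2\right) \left(-3\right)\right)}{5} = \frac{72}{5} \cdot 6 = \frac{432}{5}$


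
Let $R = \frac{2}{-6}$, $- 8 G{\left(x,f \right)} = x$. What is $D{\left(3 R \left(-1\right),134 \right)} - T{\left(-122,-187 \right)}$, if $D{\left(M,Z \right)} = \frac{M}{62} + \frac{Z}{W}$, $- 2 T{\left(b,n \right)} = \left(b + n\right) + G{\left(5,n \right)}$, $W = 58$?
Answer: $- \frac{2193359}{14384} \approx -152.49$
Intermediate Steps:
$G{\left(x,f \right)} = - \frac{x}{8}$
$T{\left(b,n \right)} = \frac{5}{16} - \frac{b}{2} - \frac{n}{2}$ ($T{\left(b,n \right)} = - \frac{\left(b + n\right) - \frac{5}{8}}{2} = - \frac{- \frac{5}{8} + b + n}{2} = \frac{5}{16} - \frac{b}{2} - \frac{n}{2}$)
$R = - \frac{1}{3}$ ($R = 2 \left(- \frac{1}{6}\right) = - \frac{1}{3} \approx -0.33333$)
$D{\left(M,Z \right)} = \frac{Z}{58} + \frac{M}{62}$ ($D{\left(M,Z \right)} = \frac{M}{62} + \frac{Z}{58} = \frac{Z}{58} + \frac{M}{62}$)
$D{\left(3 R \left(-1\right),134 \right)} - T{\left(-122,-187 \right)} = \left(\frac{1}{58} \cdot 134 + \frac{3 \left(- \frac{1}{3}\right) \left(-1\right)}{62}\right) - \left(\frac{5}{16} - -61 - - \frac{187}{2}\right) = \left(\frac{67}{29} + \frac{\left(-1\right) \left(-1\right)}{62}\right) - \left(\frac{5}{16} + 61 + \frac{187}{2}\right) = \left(\frac{67}{29} + \frac{1}{62} \cdot 1\right) - \frac{2477}{16} = \left(\frac{67}{29} + \frac{1}{62}\right) - \frac{2477}{16} = \frac{4183}{1798} - \frac{2477}{16} = - \frac{2193359}{14384}$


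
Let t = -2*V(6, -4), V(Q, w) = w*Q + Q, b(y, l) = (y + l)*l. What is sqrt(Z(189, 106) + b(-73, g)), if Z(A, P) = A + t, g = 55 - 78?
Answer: sqrt(2433) ≈ 49.325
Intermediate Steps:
g = -23
b(y, l) = l*(l + y) (b(y, l) = (l + y)*l = l*(l + y))
V(Q, w) = Q + Q*w (V(Q, w) = Q*w + Q = Q + Q*w)
t = 36 (t = -12*(1 - 4) = -12*(-3) = -2*(-18) = 36)
Z(A, P) = 36 + A (Z(A, P) = A + 36 = 36 + A)
sqrt(Z(189, 106) + b(-73, g)) = sqrt((36 + 189) - 23*(-23 - 73)) = sqrt(225 - 23*(-96)) = sqrt(225 + 2208) = sqrt(2433)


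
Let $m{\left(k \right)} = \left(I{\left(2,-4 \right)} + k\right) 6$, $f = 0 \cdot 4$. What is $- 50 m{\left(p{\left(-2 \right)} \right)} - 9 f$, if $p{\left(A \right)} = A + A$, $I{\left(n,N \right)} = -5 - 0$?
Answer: $2700$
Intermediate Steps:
$I{\left(n,N \right)} = -5$ ($I{\left(n,N \right)} = -5 + 0 = -5$)
$f = 0$
$p{\left(A \right)} = 2 A$
$m{\left(k \right)} = -30 + 6 k$ ($m{\left(k \right)} = \left(-5 + k\right) 6 = -30 + 6 k$)
$- 50 m{\left(p{\left(-2 \right)} \right)} - 9 f = - 50 \left(-30 + 6 \cdot 2 \left(-2\right)\right) - 0 = - 50 \left(-30 + 6 \left(-4\right)\right) + 0 = - 50 \left(-30 - 24\right) + 0 = \left(-50\right) \left(-54\right) + 0 = 2700 + 0 = 2700$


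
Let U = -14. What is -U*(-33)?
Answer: -462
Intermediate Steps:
-U*(-33) = -1*(-14)*(-33) = 14*(-33) = -462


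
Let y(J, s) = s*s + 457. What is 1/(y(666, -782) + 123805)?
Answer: 1/735786 ≈ 1.3591e-6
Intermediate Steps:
y(J, s) = 457 + s**2 (y(J, s) = s**2 + 457 = 457 + s**2)
1/(y(666, -782) + 123805) = 1/((457 + (-782)**2) + 123805) = 1/((457 + 611524) + 123805) = 1/(611981 + 123805) = 1/735786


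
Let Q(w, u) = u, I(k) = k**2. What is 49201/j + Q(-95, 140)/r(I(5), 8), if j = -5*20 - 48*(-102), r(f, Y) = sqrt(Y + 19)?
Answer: 49201/4796 + 140*sqrt(3)/9 ≈ 37.202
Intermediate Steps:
r(f, Y) = sqrt(19 + Y)
j = 4796 (j = -100 + 4896 = 4796)
49201/j + Q(-95, 140)/r(I(5), 8) = 49201/4796 + 140/(sqrt(19 + 8)) = 49201*(1/4796) + 140/(sqrt(27)) = 49201/4796 + 140/((3*sqrt(3))) = 49201/4796 + 140*(sqrt(3)/9) = 49201/4796 + 140*sqrt(3)/9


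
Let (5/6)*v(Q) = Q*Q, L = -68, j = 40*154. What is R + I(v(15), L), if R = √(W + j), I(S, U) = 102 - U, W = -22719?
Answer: 170 + I*√16559 ≈ 170.0 + 128.68*I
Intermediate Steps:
j = 6160
v(Q) = 6*Q²/5 (v(Q) = 6*(Q*Q)/5 = 6*Q²/5)
R = I*√16559 (R = √(-22719 + 6160) = √(-16559) = I*√16559 ≈ 128.68*I)
R + I(v(15), L) = I*√16559 + (102 - 1*(-68)) = I*√16559 + (102 + 68) = I*√16559 + 170 = 170 + I*√16559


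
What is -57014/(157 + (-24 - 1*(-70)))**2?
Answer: -1966/1421 ≈ -1.3835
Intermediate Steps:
-57014/(157 + (-24 - 1*(-70)))**2 = -57014/(157 + (-24 + 70))**2 = -57014/(157 + 46)**2 = -57014/(203**2) = -57014/41209 = -57014*1/41209 = -1966/1421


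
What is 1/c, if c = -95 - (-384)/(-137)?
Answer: -137/13399 ≈ -0.010225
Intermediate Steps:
c = -13399/137 (c = -95 - (-384)*(-1)/137 = -95 - 32*12/137 = -95 - 384/137 = -13399/137 ≈ -97.803)
1/c = 1/(-13399/137) = -137/13399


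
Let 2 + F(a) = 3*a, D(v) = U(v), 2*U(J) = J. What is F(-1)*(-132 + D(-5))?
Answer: 1345/2 ≈ 672.50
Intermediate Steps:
U(J) = J/2
D(v) = v/2
F(a) = -2 + 3*a
F(-1)*(-132 + D(-5)) = (-2 + 3*(-1))*(-132 + (½)*(-5)) = (-2 - 3)*(-132 - 5/2) = -5*(-269/2) = 1345/2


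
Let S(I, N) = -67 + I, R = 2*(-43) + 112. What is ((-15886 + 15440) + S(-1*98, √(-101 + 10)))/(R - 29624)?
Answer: 611/29598 ≈ 0.020643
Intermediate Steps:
R = 26 (R = -86 + 112 = 26)
((-15886 + 15440) + S(-1*98, √(-101 + 10)))/(R - 29624) = ((-15886 + 15440) + (-67 - 1*98))/(26 - 29624) = (-446 + (-67 - 98))/(-29598) = (-446 - 165)*(-1/29598) = -611*(-1/29598) = 611/29598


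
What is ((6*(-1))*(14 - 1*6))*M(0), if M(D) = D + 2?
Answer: -96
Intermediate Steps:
M(D) = 2 + D
((6*(-1))*(14 - 1*6))*M(0) = ((6*(-1))*(14 - 1*6))*(2 + 0) = -6*(14 - 6)*2 = -6*8*2 = -48*2 = -96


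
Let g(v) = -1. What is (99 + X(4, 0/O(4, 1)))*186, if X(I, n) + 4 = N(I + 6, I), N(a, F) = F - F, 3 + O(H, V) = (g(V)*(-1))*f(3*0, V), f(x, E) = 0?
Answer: 17670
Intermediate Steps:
O(H, V) = -3 (O(H, V) = -3 - 1*(-1)*0 = -3 + 1*0 = -3 + 0 = -3)
N(a, F) = 0
X(I, n) = -4 (X(I, n) = -4 + 0 = -4)
(99 + X(4, 0/O(4, 1)))*186 = (99 - 4)*186 = 95*186 = 17670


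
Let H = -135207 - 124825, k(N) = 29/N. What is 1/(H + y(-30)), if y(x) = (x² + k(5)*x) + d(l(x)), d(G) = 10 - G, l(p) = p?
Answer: -1/259266 ≈ -3.8570e-6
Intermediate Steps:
y(x) = 10 + x² + 24*x/5 (y(x) = (x² + (29/5)*x) + (10 - x) = (x² + (29*(⅕))*x) + (10 - x) = (x² + 29*x/5) + (10 - x) = 10 + x² + 24*x/5)
H = -260032
1/(H + y(-30)) = 1/(-260032 + (10 + (-30)² + (24/5)*(-30))) = 1/(-260032 + (10 + 900 - 144)) = 1/(-260032 + 766) = 1/(-259266) = -1/259266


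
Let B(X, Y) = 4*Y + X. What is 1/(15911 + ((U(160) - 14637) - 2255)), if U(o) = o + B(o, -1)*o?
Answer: 1/24139 ≈ 4.1427e-5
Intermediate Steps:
B(X, Y) = X + 4*Y
U(o) = o + o*(-4 + o) (U(o) = o + (o + 4*(-1))*o = o + (o - 4)*o = o + (-4 + o)*o = o + o*(-4 + o))
1/(15911 + ((U(160) - 14637) - 2255)) = 1/(15911 + ((160*(-3 + 160) - 14637) - 2255)) = 1/(15911 + ((160*157 - 14637) - 2255)) = 1/(15911 + ((25120 - 14637) - 2255)) = 1/(15911 + (10483 - 2255)) = 1/(15911 + 8228) = 1/24139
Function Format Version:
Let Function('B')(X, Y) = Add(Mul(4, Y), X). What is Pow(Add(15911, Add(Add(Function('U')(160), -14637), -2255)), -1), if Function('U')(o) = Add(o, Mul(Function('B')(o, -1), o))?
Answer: Rational(1, 24139) ≈ 4.1427e-5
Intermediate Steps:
Function('B')(X, Y) = Add(X, Mul(4, Y))
Function('U')(o) = Add(o, Mul(o, Add(-4, o))) (Function('U')(o) = Add(o, Mul(Add(o, Mul(4, -1)), o)) = Add(o, Mul(Add(o, -4), o)) = Add(o, Mul(Add(-4, o), o)) = Add(o, Mul(o, Add(-4, o))))
Pow(Add(15911, Add(Add(Function('U')(160), -14637), -2255)), -1) = Pow(Add(15911, Add(Add(Mul(160, Add(-3, 160)), -14637), -2255)), -1) = Pow(Add(15911, Add(Add(Mul(160, 157), -14637), -2255)), -1) = Pow(Add(15911, Add(Add(25120, -14637), -2255)), -1) = Pow(Add(15911, Add(10483, -2255)), -1) = Pow(Add(15911, 8228), -1) = Pow(24139, -1) = Rational(1, 24139)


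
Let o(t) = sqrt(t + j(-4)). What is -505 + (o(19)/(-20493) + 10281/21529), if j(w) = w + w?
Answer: -10861864/21529 - sqrt(11)/20493 ≈ -504.52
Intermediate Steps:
j(w) = 2*w
o(t) = sqrt(-8 + t) (o(t) = sqrt(t + 2*(-4)) = sqrt(t - 8) = sqrt(-8 + t))
-505 + (o(19)/(-20493) + 10281/21529) = -505 + (sqrt(-8 + 19)/(-20493) + 10281/21529) = -505 + (sqrt(11)*(-1/20493) + 10281*(1/21529)) = -505 + (-sqrt(11)/20493 + 10281/21529) = -505 + (10281/21529 - sqrt(11)/20493) = -10861864/21529 - sqrt(11)/20493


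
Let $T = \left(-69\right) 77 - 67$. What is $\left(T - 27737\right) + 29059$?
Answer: $-4058$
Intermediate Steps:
$T = -5380$ ($T = -5313 - 67 = -5380$)
$\left(T - 27737\right) + 29059 = \left(-5380 - 27737\right) + 29059 = -33117 + 29059 = -4058$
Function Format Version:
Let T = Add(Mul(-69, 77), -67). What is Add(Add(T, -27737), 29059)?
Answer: -4058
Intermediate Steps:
T = -5380 (T = Add(-5313, -67) = -5380)
Add(Add(T, -27737), 29059) = Add(Add(-5380, -27737), 29059) = Add(-33117, 29059) = -4058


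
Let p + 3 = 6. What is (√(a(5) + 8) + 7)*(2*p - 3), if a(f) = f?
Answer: 21 + 3*√13 ≈ 31.817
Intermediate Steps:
p = 3 (p = -3 + 6 = 3)
(√(a(5) + 8) + 7)*(2*p - 3) = (√(5 + 8) + 7)*(2*3 - 3) = (√13 + 7)*(6 - 3) = (7 + √13)*3 = 21 + 3*√13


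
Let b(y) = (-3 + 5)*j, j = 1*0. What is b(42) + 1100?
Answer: 1100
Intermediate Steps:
j = 0
b(y) = 0 (b(y) = (-3 + 5)*0 = 2*0 = 0)
b(42) + 1100 = 0 + 1100 = 1100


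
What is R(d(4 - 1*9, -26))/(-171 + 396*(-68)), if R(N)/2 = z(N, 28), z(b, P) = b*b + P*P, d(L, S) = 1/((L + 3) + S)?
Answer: -614657/10622808 ≈ -0.057862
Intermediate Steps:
d(L, S) = 1/(3 + L + S) (d(L, S) = 1/((3 + L) + S) = 1/(3 + L + S))
z(b, P) = P² + b² (z(b, P) = b² + P² = P² + b²)
R(N) = 1568 + 2*N² (R(N) = 2*(28² + N²) = 2*(784 + N²) = 1568 + 2*N²)
R(d(4 - 1*9, -26))/(-171 + 396*(-68)) = (1568 + 2*(1/(3 + (4 - 1*9) - 26))²)/(-171 + 396*(-68)) = (1568 + 2*(1/(3 + (4 - 9) - 26))²)/(-171 - 26928) = (1568 + 2*(1/(3 - 5 - 26))²)/(-27099) = (1568 + 2*(1/(-28))²)*(-1/27099) = (1568 + 2*(-1/28)²)*(-1/27099) = (1568 + 2*(1/784))*(-1/27099) = (1568 + 1/392)*(-1/27099) = (614657/392)*(-1/27099) = -614657/10622808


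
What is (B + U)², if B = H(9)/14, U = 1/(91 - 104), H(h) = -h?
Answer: 17161/33124 ≈ 0.51808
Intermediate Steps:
U = -1/13 (U = 1/(-13) = -1/13 ≈ -0.076923)
B = -9/14 (B = -1*9/14 = -9*1/14 = -9/14 ≈ -0.64286)
(B + U)² = (-9/14 - 1/13)² = (-131/182)² = 17161/33124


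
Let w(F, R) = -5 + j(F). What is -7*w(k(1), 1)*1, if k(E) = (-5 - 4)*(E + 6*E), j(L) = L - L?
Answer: 35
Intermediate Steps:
j(L) = 0
k(E) = -63*E
w(F, R) = -5 (w(F, R) = -5 + 0 = -5)
-7*w(k(1), 1)*1 = -7*(-5)*1 = 35*1 = 35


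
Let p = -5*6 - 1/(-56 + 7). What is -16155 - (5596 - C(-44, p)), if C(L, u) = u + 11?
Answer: -1066729/49 ≈ -21770.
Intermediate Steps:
p = -1469/49 (p = -30 - 1/(-49) = -30 - 1*(-1/49) = -30 + 1/49 = -1469/49 ≈ -29.980)
C(L, u) = 11 + u
-16155 - (5596 - C(-44, p)) = -16155 - (5596 - (11 - 1469/49)) = -16155 - (5596 - 1*(-930/49)) = -16155 - (5596 + 930/49) = -16155 - 1*275134/49 = -16155 - 275134/49 = -1066729/49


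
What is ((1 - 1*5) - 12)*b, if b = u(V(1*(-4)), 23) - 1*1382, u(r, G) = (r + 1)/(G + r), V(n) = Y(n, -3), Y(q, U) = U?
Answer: 110568/5 ≈ 22114.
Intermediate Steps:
V(n) = -3
u(r, G) = (1 + r)/(G + r)
b = -13821/10 (b = (1 - 3)/(23 - 3) - 1*1382 = -2/20 - 1382 = (1/20)*(-2) - 1382 = -⅒ - 1382 = -13821/10 ≈ -1382.1)
((1 - 1*5) - 12)*b = ((1 - 1*5) - 12)*(-13821/10) = ((1 - 5) - 12)*(-13821/10) = (-4 - 12)*(-13821/10) = -16*(-13821/10) = 110568/5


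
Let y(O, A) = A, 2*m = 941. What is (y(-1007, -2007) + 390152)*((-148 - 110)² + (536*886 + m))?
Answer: 420695227845/2 ≈ 2.1035e+11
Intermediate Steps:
m = 941/2 (m = (½)*941 = 941/2 ≈ 470.50)
(y(-1007, -2007) + 390152)*((-148 - 110)² + (536*886 + m)) = (-2007 + 390152)*((-148 - 110)² + (536*886 + 941/2)) = 388145*((-258)² + (474896 + 941/2)) = 388145*(66564 + 950733/2) = 388145*(1083861/2) = 420695227845/2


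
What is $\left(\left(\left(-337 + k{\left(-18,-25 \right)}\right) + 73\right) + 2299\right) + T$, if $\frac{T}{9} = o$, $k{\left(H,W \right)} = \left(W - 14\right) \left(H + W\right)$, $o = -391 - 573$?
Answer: $-4964$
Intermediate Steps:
$o = -964$ ($o = -391 - 573 = -964$)
$k{\left(H,W \right)} = \left(-14 + W\right) \left(H + W\right)$
$T = -8676$ ($T = 9 \left(-964\right) = -8676$)
$\left(\left(\left(-337 + k{\left(-18,-25 \right)}\right) + 73\right) + 2299\right) + T = \left(\left(\left(-337 - \left(-1052 - 625\right)\right) + 73\right) + 2299\right) - 8676 = \left(\left(\left(-337 + \left(625 + 252 + 350 + 450\right)\right) + 73\right) + 2299\right) - 8676 = \left(\left(\left(-337 + 1677\right) + 73\right) + 2299\right) - 8676 = \left(\left(1340 + 73\right) + 2299\right) - 8676 = \left(1413 + 2299\right) - 8676 = 3712 - 8676 = -4964$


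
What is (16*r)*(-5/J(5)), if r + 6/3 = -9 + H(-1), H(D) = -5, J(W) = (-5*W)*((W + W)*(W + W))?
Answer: -64/125 ≈ -0.51200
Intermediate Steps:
J(W) = -20*W³ (J(W) = (-5*W)*((2*W)*(2*W)) = (-5*W)*(4*W²) = -20*W³)
r = -16 (r = -2 + (-9 - 5) = -2 - 14 = -16)
(16*r)*(-5/J(5)) = (16*(-16))*(-5/((-20*5³))) = -(-1280)/((-20*125)) = -(-1280)/(-2500) = -(-1280)*(-1)/2500 = -256*1/500 = -64/125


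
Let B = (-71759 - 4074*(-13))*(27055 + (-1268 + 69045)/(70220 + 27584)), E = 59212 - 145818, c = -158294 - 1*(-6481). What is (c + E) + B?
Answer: -49763093810485/97804 ≈ -5.0880e+8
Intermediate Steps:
c = -151813 (c = -158294 + 6481 = -151813)
E = -86606
B = -49739775478609/97804 (B = (-71759 + 52962)*(27055 + 67777/97804) = -18797*(27055 + 67777*(1/97804)) = -18797*(27055 + 67777/97804) = -18797*2646154997/97804 = -49739775478609/97804 ≈ -5.0857e+8)
(c + E) + B = (-151813 - 86606) - 49739775478609/97804 = -238419 - 49739775478609/97804 = -49763093810485/97804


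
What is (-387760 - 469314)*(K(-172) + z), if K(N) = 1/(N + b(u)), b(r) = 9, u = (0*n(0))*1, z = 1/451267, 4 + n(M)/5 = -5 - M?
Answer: 386629509696/73556521 ≈ 5256.2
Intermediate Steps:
n(M) = -45 - 5*M (n(M) = -20 + 5*(-5 - M) = -20 + (-25 - 5*M) = -45 - 5*M)
z = 1/451267 ≈ 2.2160e-6
u = 0 (u = (0*(-45 - 5*0))*1 = (0*(-45 + 0))*1 = (0*(-45))*1 = 0*1 = 0)
K(N) = 1/(9 + N) (K(N) = 1/(N + 9) = 1/(9 + N))
(-387760 - 469314)*(K(-172) + z) = (-387760 - 469314)*(1/(9 - 172) + 1/451267) = -857074*(1/(-163) + 1/451267) = -857074*(-1/163 + 1/451267) = -857074*(-451104/73556521) = 386629509696/73556521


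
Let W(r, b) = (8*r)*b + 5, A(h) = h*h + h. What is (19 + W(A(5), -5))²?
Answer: 1382976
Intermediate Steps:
A(h) = h + h² (A(h) = h² + h = h + h²)
W(r, b) = 5 + 8*b*r (W(r, b) = 8*b*r + 5 = 5 + 8*b*r)
(19 + W(A(5), -5))² = (19 + (5 + 8*(-5)*(5*(1 + 5))))² = (19 + (5 + 8*(-5)*(5*6)))² = (19 + (5 + 8*(-5)*30))² = (19 + (5 - 1200))² = (19 - 1195)² = (-1176)² = 1382976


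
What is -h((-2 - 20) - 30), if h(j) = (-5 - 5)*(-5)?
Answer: -50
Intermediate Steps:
h(j) = 50 (h(j) = -10*(-5) = 50)
-h((-2 - 20) - 30) = -1*50 = -50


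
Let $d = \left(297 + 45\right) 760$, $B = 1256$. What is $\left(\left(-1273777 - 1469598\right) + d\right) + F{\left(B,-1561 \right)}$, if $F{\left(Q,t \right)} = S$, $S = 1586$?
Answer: $-2481869$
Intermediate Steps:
$d = 259920$ ($d = 342 \cdot 760 = 259920$)
$F{\left(Q,t \right)} = 1586$
$\left(\left(-1273777 - 1469598\right) + d\right) + F{\left(B,-1561 \right)} = \left(\left(-1273777 - 1469598\right) + 259920\right) + 1586 = \left(-2743375 + 259920\right) + 1586 = -2483455 + 1586 = -2481869$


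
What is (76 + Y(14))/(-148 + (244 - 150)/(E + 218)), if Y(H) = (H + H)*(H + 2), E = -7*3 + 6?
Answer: -53186/14975 ≈ -3.5517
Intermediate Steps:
E = -15 (E = -21 + 6 = -15)
Y(H) = 2*H*(2 + H) (Y(H) = (2*H)*(2 + H) = 2*H*(2 + H))
(76 + Y(14))/(-148 + (244 - 150)/(E + 218)) = (76 + 2*14*(2 + 14))/(-148 + (244 - 150)/(-15 + 218)) = (76 + 2*14*16)/(-148 + 94/203) = (76 + 448)/(-148 + 94*(1/203)) = 524/(-148 + 94/203) = 524/(-29950/203) = 524*(-203/29950) = -53186/14975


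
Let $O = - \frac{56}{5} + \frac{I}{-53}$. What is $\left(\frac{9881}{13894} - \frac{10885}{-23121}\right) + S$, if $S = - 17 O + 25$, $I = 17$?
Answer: $\frac{2700242445877}{12161348730} \approx 222.03$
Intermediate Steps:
$O = - \frac{3053}{265}$ ($O = - \frac{56}{5} + \frac{17}{-53} = \left(-56\right) \frac{1}{5} + 17 \left(- \frac{1}{53}\right) = - \frac{56}{5} - \frac{17}{53} = - \frac{3053}{265} \approx -11.521$)
$S = \frac{58526}{265}$ ($S = \left(-17\right) \left(- \frac{3053}{265}\right) + 25 = \frac{51901}{265} + 25 = \frac{58526}{265} \approx 220.85$)
$\left(\frac{9881}{13894} - \frac{10885}{-23121}\right) + S = \left(\frac{9881}{13894} - \frac{10885}{-23121}\right) + \frac{58526}{265} = \left(9881 \cdot \frac{1}{13894} - - \frac{1555}{3303}\right) + \frac{58526}{265} = \left(\frac{9881}{13894} + \frac{1555}{3303}\right) + \frac{58526}{265} = \frac{54242113}{45891882} + \frac{58526}{265} = \frac{2700242445877}{12161348730}$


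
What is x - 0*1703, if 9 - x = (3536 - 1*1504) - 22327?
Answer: 20304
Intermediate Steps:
x = 20304 (x = 9 - ((3536 - 1*1504) - 22327) = 9 - ((3536 - 1504) - 22327) = 9 - (2032 - 22327) = 9 - 1*(-20295) = 9 + 20295 = 20304)
x - 0*1703 = 20304 - 0*1703 = 20304 - 1*0 = 20304 + 0 = 20304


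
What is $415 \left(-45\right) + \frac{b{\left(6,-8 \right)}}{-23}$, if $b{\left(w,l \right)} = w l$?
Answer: $- \frac{429477}{23} \approx -18673.0$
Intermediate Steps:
$b{\left(w,l \right)} = l w$
$415 \left(-45\right) + \frac{b{\left(6,-8 \right)}}{-23} = 415 \left(-45\right) + \frac{\left(-8\right) 6}{-23} = -18675 - - \frac{48}{23} = -18675 + \frac{48}{23} = - \frac{429477}{23}$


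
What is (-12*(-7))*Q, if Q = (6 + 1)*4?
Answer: 2352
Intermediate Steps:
Q = 28 (Q = 7*4 = 28)
(-12*(-7))*Q = -12*(-7)*28 = 84*28 = 2352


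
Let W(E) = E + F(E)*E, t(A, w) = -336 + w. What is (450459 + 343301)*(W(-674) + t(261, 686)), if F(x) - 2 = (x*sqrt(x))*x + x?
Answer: 359258951040 - 243035043370240*I*sqrt(674) ≈ 3.5926e+11 - 6.3096e+15*I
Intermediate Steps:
F(x) = 2 + x + x**(5/2) (F(x) = 2 + ((x*sqrt(x))*x + x) = 2 + (x**(3/2)*x + x) = 2 + (x**(5/2) + x) = 2 + (x + x**(5/2)) = 2 + x + x**(5/2))
W(E) = E + E*(2 + E + E**(5/2)) (W(E) = E + (2 + E + E**(5/2))*E = E + E*(2 + E + E**(5/2)))
(450459 + 343301)*(W(-674) + t(261, 686)) = (450459 + 343301)*(-674*(3 - 674 + (-674)**(5/2)) + (-336 + 686)) = 793760*(-674*(3 - 674 + 454276*I*sqrt(674)) + 350) = 793760*(-674*(-671 + 454276*I*sqrt(674)) + 350) = 793760*((452254 - 306182024*I*sqrt(674)) + 350) = 793760*(452604 - 306182024*I*sqrt(674)) = 359258951040 - 243035043370240*I*sqrt(674)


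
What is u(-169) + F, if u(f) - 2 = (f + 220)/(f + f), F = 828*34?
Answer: 9516001/338 ≈ 28154.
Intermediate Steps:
F = 28152
u(f) = 2 + (220 + f)/(2*f) (u(f) = 2 + (f + 220)/(f + f) = 2 + (220 + f)/((2*f)) = 2 + (220 + f)*(1/(2*f)) = 2 + (220 + f)/(2*f))
u(-169) + F = (5/2 + 110/(-169)) + 28152 = (5/2 + 110*(-1/169)) + 28152 = (5/2 - 110/169) + 28152 = 625/338 + 28152 = 9516001/338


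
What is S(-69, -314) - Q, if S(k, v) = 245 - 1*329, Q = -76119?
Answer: 76035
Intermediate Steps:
S(k, v) = -84 (S(k, v) = 245 - 329 = -84)
S(-69, -314) - Q = -84 - 1*(-76119) = -84 + 76119 = 76035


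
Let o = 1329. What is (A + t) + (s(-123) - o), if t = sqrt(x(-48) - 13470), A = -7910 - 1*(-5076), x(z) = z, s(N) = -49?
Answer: -4212 + 3*I*sqrt(1502) ≈ -4212.0 + 116.27*I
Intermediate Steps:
A = -2834 (A = -7910 + 5076 = -2834)
t = 3*I*sqrt(1502) (t = sqrt(-48 - 13470) = sqrt(-13518) = 3*I*sqrt(1502) ≈ 116.27*I)
(A + t) + (s(-123) - o) = (-2834 + 3*I*sqrt(1502)) + (-49 - 1*1329) = (-2834 + 3*I*sqrt(1502)) + (-49 - 1329) = (-2834 + 3*I*sqrt(1502)) - 1378 = -4212 + 3*I*sqrt(1502)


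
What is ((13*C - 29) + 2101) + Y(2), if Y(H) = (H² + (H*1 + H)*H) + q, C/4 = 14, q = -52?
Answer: 2760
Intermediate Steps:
C = 56 (C = 4*14 = 56)
Y(H) = -52 + 3*H² (Y(H) = (H² + (H*1 + H)*H) - 52 = (H² + (H + H)*H) - 52 = (H² + (2*H)*H) - 52 = (H² + 2*H²) - 52 = 3*H² - 52 = -52 + 3*H²)
((13*C - 29) + 2101) + Y(2) = ((13*56 - 29) + 2101) + (-52 + 3*2²) = ((728 - 29) + 2101) + (-52 + 3*4) = (699 + 2101) + (-52 + 12) = 2800 - 40 = 2760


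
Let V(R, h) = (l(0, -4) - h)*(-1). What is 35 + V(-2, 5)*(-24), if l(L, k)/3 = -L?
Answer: -85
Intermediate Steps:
l(L, k) = -3*L (l(L, k) = 3*(-L) = -3*L)
V(R, h) = h (V(R, h) = (-3*0 - h)*(-1) = (0 - h)*(-1) = -h*(-1) = h)
35 + V(-2, 5)*(-24) = 35 + 5*(-24) = 35 - 120 = -85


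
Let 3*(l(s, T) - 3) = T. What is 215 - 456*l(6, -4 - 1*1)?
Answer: -393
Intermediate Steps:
l(s, T) = 3 + T/3
215 - 456*l(6, -4 - 1*1) = 215 - 456*(3 + (-4 - 1*1)/3) = 215 - 456*(3 + (-4 - 1)/3) = 215 - 456*(3 + (1/3)*(-5)) = 215 - 456*(3 - 5/3) = 215 - 456*4/3 = 215 - 608 = -393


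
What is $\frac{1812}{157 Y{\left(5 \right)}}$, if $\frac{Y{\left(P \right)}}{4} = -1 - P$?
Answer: $- \frac{151}{314} \approx -0.48089$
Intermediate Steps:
$Y{\left(P \right)} = -4 - 4 P$ ($Y{\left(P \right)} = 4 \left(-1 - P\right) = -4 - 4 P$)
$\frac{1812}{157 Y{\left(5 \right)}} = \frac{1812}{157 \left(-4 - 20\right)} = \frac{1812}{157 \left(-24\right)} = \frac{1812}{-3768} = 1812 \left(- \frac{1}{3768}\right) = - \frac{151}{314}$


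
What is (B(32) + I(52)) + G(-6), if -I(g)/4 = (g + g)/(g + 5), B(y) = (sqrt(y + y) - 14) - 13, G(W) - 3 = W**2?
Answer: 724/57 ≈ 12.702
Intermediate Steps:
G(W) = 3 + W**2
B(y) = -27 + sqrt(2)*sqrt(y) (B(y) = (sqrt(2*y) - 14) - 13 = (sqrt(2)*sqrt(y) - 14) - 13 = (-14 + sqrt(2)*sqrt(y)) - 13 = -27 + sqrt(2)*sqrt(y))
I(g) = -8*g/(5 + g) (I(g) = -4*(g + g)/(g + 5) = -4*2*g/(5 + g) = -8*g/(5 + g))
(B(32) + I(52)) + G(-6) = ((-27 + sqrt(2)*sqrt(32)) - 8*52/(5 + 52)) + (3 + (-6)**2) = ((-27 + sqrt(2)*(4*sqrt(2))) - 8*52/57) + (3 + 36) = ((-27 + 8) - 8*52*1/57) + 39 = (-19 - 416/57) + 39 = -1499/57 + 39 = 724/57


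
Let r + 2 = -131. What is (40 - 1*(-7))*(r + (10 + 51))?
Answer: -3384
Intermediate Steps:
r = -133 (r = -2 - 131 = -133)
(40 - 1*(-7))*(r + (10 + 51)) = (40 - 1*(-7))*(-133 + (10 + 51)) = (40 + 7)*(-133 + 61) = 47*(-72) = -3384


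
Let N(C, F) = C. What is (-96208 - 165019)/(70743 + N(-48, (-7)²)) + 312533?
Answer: 22094259208/70695 ≈ 3.1253e+5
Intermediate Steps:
(-96208 - 165019)/(70743 + N(-48, (-7)²)) + 312533 = (-96208 - 165019)/(70743 - 48) + 312533 = -261227/70695 + 312533 = 22094259208/70695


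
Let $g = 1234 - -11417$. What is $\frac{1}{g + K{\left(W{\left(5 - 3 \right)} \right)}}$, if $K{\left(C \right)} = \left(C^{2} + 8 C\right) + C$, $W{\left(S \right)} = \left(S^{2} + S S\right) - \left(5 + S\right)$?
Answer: $\frac{1}{12661} \approx 7.8983 \cdot 10^{-5}$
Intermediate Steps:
$W{\left(S \right)} = -5 - S + 2 S^{2}$ ($W{\left(S \right)} = \left(S^{2} + S^{2}\right) - \left(5 + S\right) = 2 S^{2} - \left(5 + S\right) = -5 - S + 2 S^{2}$)
$K{\left(C \right)} = C^{2} + 9 C$
$g = 12651$ ($g = 1234 + 11417 = 12651$)
$\frac{1}{g + K{\left(W{\left(5 - 3 \right)} \right)}} = \frac{1}{12651 + \left(-5 - \left(5 - 3\right) + 2 \left(5 - 3\right)^{2}\right) \left(9 - \left(7 - 2 \left(5 - 3\right)^{2}\right)\right)} = \frac{1}{12651 + \left(-5 - 2 + 2 \cdot 2^{2}\right) \left(9 - \left(7 - 8\right)\right)} = \frac{1}{12651 + \left(-5 - 2 + 2 \cdot 4\right) \left(9 - -1\right)} = \frac{1}{12651 + \left(-5 - 2 + 8\right) \left(9 - -1\right)} = \frac{1}{12651 + 1 \left(9 + 1\right)} = \frac{1}{12651 + 1 \cdot 10} = \frac{1}{12651 + 10} = \frac{1}{12661}$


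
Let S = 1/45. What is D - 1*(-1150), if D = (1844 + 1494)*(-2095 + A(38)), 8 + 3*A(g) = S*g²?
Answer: -940296208/135 ≈ -6.9652e+6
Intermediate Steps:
S = 1/45 ≈ 0.022222
A(g) = -8/3 + g²/135 (A(g) = -8/3 + (g²/45)/3 = -8/3 + g²/135)
D = -940451458/135 (D = (1844 + 1494)*(-2095 + (-8/3 + (1/135)*38²)) = 3338*(-2095 + (-8/3 + (1/135)*1444)) = 3338*(-2095 + (-8/3 + 1444/135)) = 3338*(-2095 + 1084/135) = 3338*(-281741/135) = -940451458/135 ≈ -6.9663e+6)
D - 1*(-1150) = -940451458/135 - 1*(-1150) = -940451458/135 + 1150 = -940296208/135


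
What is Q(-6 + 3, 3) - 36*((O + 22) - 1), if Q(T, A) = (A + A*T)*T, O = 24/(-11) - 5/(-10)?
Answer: -7452/11 ≈ -677.45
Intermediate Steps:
O = -37/22 (O = 24*(-1/11) - 5*(-1/10) = -24/11 + 1/2 = -37/22 ≈ -1.6818)
Q(T, A) = T*(A + A*T)
Q(-6 + 3, 3) - 36*((O + 22) - 1) = 3*(-6 + 3)*(1 + (-6 + 3)) - 36*((-37/22 + 22) - 1) = 3*(-3)*(1 - 3) - 36*(447/22 - 1) = 3*(-3)*(-2) - 36*425/22 = 18 - 7650/11 = -7452/11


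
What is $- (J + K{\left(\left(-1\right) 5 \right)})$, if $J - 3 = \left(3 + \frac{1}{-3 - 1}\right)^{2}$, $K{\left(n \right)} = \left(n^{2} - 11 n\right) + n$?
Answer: $- \frac{1369}{16} \approx -85.563$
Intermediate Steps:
$K{\left(n \right)} = n^{2} - 10 n$
$J = \frac{169}{16}$ ($J = 3 + \left(3 + \frac{1}{-3 - 1}\right)^{2} = 3 + \left(3 + \frac{1}{-4}\right)^{2} = 3 + \left(3 - \frac{1}{4}\right)^{2} = 3 + \left(\frac{11}{4}\right)^{2} = 3 + \frac{121}{16} = \frac{169}{16} \approx 10.563$)
$- (J + K{\left(\left(-1\right) 5 \right)}) = - (\frac{169}{16} + \left(-1\right) 5 \left(-10 - 5\right)) = - (\frac{169}{16} - 5 \left(-10 - 5\right)) = - (\frac{169}{16} - -75) = - (\frac{169}{16} + 75) = \left(-1\right) \frac{1369}{16} = - \frac{1369}{16}$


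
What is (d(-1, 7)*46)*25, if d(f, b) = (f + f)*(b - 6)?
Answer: -2300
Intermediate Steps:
d(f, b) = 2*f*(-6 + b) (d(f, b) = (2*f)*(-6 + b) = 2*f*(-6 + b))
(d(-1, 7)*46)*25 = ((2*(-1)*(-6 + 7))*46)*25 = ((2*(-1)*1)*46)*25 = -2*46*25 = -92*25 = -2300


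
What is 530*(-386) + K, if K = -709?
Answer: -205289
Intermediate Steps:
530*(-386) + K = 530*(-386) - 709 = -204580 - 709 = -205289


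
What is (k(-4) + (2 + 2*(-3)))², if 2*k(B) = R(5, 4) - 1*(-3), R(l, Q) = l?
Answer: 0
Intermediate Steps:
k(B) = 4 (k(B) = (5 - 1*(-3))/2 = (5 + 3)/2 = (½)*8 = 4)
(k(-4) + (2 + 2*(-3)))² = (4 + (2 + 2*(-3)))² = (4 + (2 - 6))² = (4 - 4)² = 0² = 0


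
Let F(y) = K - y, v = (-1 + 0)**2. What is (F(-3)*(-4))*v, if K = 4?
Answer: -28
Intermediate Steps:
v = 1 (v = (-1)**2 = 1)
F(y) = 4 - y
(F(-3)*(-4))*v = ((4 - 1*(-3))*(-4))*1 = ((4 + 3)*(-4))*1 = (7*(-4))*1 = -28*1 = -28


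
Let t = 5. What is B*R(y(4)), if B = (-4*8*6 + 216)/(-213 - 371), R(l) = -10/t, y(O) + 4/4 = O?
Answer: 6/73 ≈ 0.082192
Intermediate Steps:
y(O) = -1 + O
R(l) = -2 (R(l) = -10/5 = -10*⅕ = -2)
B = -3/73 (B = (-32*6 + 216)/(-584) = (-192 + 216)*(-1/584) = 24*(-1/584) = -3/73 ≈ -0.041096)
B*R(y(4)) = -3/73*(-2) = 6/73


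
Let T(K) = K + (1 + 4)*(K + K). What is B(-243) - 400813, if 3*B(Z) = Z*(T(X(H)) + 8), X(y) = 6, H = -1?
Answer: -406807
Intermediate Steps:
T(K) = 11*K (T(K) = K + 5*(2*K) = K + 10*K = 11*K)
B(Z) = 74*Z/3 (B(Z) = (Z*(11*6 + 8))/3 = (Z*(66 + 8))/3 = (Z*74)/3 = (74*Z)/3 = 74*Z/3)
B(-243) - 400813 = (74/3)*(-243) - 400813 = -5994 - 400813 = -406807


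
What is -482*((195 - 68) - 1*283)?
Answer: 75192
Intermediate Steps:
-482*((195 - 68) - 1*283) = -482*(127 - 283) = -482*(-156) = 75192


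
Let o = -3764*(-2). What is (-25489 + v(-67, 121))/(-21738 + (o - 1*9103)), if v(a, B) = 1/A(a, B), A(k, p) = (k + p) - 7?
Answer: 1197982/1095711 ≈ 1.0933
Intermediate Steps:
o = 7528
A(k, p) = -7 + k + p
v(a, B) = 1/(-7 + B + a) (v(a, B) = 1/(-7 + a + B) = 1/(-7 + B + a))
(-25489 + v(-67, 121))/(-21738 + (o - 1*9103)) = (-25489 + 1/(-7 + 121 - 67))/(-21738 + (7528 - 1*9103)) = (-25489 + 1/47)/(-21738 + (7528 - 9103)) = (-25489 + 1/47)/(-21738 - 1575) = -1197982/47/(-23313) = -1197982/47*(-1/23313) = 1197982/1095711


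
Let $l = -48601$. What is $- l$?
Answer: $48601$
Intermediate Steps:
$- l = \left(-1\right) \left(-48601\right) = 48601$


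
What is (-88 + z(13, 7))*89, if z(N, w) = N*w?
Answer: 267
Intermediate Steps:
(-88 + z(13, 7))*89 = (-88 + 13*7)*89 = (-88 + 91)*89 = 3*89 = 267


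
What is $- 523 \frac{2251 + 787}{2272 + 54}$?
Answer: $- \frac{794437}{1163} \approx -683.09$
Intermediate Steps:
$- 523 \frac{2251 + 787}{2272 + 54} = - 523 \cdot \frac{3038}{2326} = - 523 \cdot 3038 \cdot \frac{1}{2326} = \left(-523\right) \frac{1519}{1163} = - \frac{794437}{1163}$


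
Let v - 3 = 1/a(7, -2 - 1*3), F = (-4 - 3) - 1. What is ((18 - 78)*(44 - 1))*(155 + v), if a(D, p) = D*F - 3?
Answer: -24048180/59 ≈ -4.0760e+5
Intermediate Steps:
F = -8 (F = -7 - 1 = -8)
a(D, p) = -3 - 8*D (a(D, p) = D*(-8) - 3 = -8*D - 3 = -3 - 8*D)
v = 176/59 (v = 3 + 1/(-3 - 8*7) = 3 + 1/(-3 - 56) = 3 + 1/(-59) = 3 - 1/59 = 176/59 ≈ 2.9831)
((18 - 78)*(44 - 1))*(155 + v) = ((18 - 78)*(44 - 1))*(155 + 176/59) = -60*43*(9321/59) = -2580*9321/59 = -24048180/59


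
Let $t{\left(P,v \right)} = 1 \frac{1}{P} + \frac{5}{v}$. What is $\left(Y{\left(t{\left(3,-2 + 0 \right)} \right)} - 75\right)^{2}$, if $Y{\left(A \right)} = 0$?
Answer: $5625$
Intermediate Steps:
$t{\left(P,v \right)} = \frac{1}{P} + \frac{5}{v}$
$\left(Y{\left(t{\left(3,-2 + 0 \right)} \right)} - 75\right)^{2} = \left(0 - 75\right)^{2} = \left(-75\right)^{2} = 5625$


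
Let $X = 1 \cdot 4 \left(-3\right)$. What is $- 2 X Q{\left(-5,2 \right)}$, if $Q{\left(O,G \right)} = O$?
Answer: $-120$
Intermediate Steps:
$X = -12$ ($X = 4 \left(-3\right) = -12$)
$- 2 X Q{\left(-5,2 \right)} = \left(-2\right) \left(-12\right) \left(-5\right) = 24 \left(-5\right) = -120$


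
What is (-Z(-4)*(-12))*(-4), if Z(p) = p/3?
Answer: 64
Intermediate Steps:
Z(p) = p/3 (Z(p) = p*(⅓) = p/3)
(-Z(-4)*(-12))*(-4) = (-(-4)/3*(-12))*(-4) = (-1*(-4/3)*(-12))*(-4) = ((4/3)*(-12))*(-4) = -16*(-4) = 64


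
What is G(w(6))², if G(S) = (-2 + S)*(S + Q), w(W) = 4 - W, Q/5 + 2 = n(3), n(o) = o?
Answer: 144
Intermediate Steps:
Q = 5 (Q = -10 + 5*3 = -10 + 15 = 5)
G(S) = (-2 + S)*(5 + S) (G(S) = (-2 + S)*(S + 5) = (-2 + S)*(5 + S))
G(w(6))² = (-10 + (4 - 1*6)² + 3*(4 - 1*6))² = (-10 + (4 - 6)² + 3*(4 - 6))² = (-10 + (-2)² + 3*(-2))² = (-10 + 4 - 6)² = (-12)² = 144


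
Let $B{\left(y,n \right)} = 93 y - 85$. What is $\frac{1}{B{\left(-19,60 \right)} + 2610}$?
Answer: $\frac{1}{758} \approx 0.0013193$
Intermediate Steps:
$B{\left(y,n \right)} = -85 + 93 y$
$\frac{1}{B{\left(-19,60 \right)} + 2610} = \frac{1}{\left(-85 + 93 \left(-19\right)\right) + 2610} = \frac{1}{\left(-85 - 1767\right) + 2610} = \frac{1}{-1852 + 2610} = \frac{1}{758}$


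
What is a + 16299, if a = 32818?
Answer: 49117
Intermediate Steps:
a + 16299 = 32818 + 16299 = 49117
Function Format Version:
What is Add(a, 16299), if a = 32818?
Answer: 49117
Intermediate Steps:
Add(a, 16299) = Add(32818, 16299) = 49117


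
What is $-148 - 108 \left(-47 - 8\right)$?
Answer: $5792$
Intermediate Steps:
$-148 - 108 \left(-47 - 8\right) = -148 - -5940 = -148 + 5940 = 5792$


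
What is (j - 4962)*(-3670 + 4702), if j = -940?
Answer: -6090864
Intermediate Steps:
(j - 4962)*(-3670 + 4702) = (-940 - 4962)*(-3670 + 4702) = -5902*1032 = -6090864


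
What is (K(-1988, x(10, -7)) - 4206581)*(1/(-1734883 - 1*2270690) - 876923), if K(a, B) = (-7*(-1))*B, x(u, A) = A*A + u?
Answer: 4924832591244905280/1335191 ≈ 3.6885e+12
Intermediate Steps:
x(u, A) = u + A² (x(u, A) = A² + u = u + A²)
K(a, B) = 7*B
(K(-1988, x(10, -7)) - 4206581)*(1/(-1734883 - 1*2270690) - 876923) = (7*(10 + (-7)²) - 4206581)*(1/(-1734883 - 1*2270690) - 876923) = (7*(10 + 49) - 4206581)*(1/(-1734883 - 2270690) - 876923) = (7*59 - 4206581)*(1/(-4005573) - 876923) = (413 - 4206581)*(-1/4005573 - 876923) = -4206168*(-3512579091880/4005573) = 4924832591244905280/1335191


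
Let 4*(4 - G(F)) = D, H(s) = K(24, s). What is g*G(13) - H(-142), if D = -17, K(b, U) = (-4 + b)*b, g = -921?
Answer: -32313/4 ≈ -8078.3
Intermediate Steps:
K(b, U) = b*(-4 + b)
H(s) = 480 (H(s) = 24*(-4 + 24) = 24*20 = 480)
G(F) = 33/4 (G(F) = 4 - ¼*(-17) = 4 + 17/4 = 33/4)
g*G(13) - H(-142) = -921*33/4 - 1*480 = -30393/4 - 480 = -32313/4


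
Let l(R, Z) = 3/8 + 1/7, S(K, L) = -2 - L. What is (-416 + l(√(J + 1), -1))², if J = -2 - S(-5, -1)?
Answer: 541353289/3136 ≈ 1.7263e+5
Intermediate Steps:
J = -1 (J = -2 - (-2 - 1*(-1)) = -2 - (-2 + 1) = -2 - 1*(-1) = -2 + 1 = -1)
l(R, Z) = 29/56 (l(R, Z) = 3*(⅛) + 1*(⅐) = 3/8 + ⅐ = 29/56)
(-416 + l(√(J + 1), -1))² = (-416 + 29/56)² = (-23267/56)² = 541353289/3136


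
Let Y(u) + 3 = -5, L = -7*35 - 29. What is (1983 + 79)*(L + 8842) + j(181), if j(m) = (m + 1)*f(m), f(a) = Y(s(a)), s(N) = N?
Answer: 17665760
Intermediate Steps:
L = -274 (L = -245 - 29 = -274)
Y(u) = -8 (Y(u) = -3 - 5 = -8)
f(a) = -8
j(m) = -8 - 8*m (j(m) = (m + 1)*(-8) = (1 + m)*(-8) = -8 - 8*m)
(1983 + 79)*(L + 8842) + j(181) = (1983 + 79)*(-274 + 8842) + (-8 - 8*181) = 2062*8568 + (-8 - 1448) = 17667216 - 1456 = 17665760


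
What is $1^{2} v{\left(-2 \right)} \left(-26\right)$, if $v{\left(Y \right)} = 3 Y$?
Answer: $156$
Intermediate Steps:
$1^{2} v{\left(-2 \right)} \left(-26\right) = 1^{2} \cdot 3 \left(-2\right) \left(-26\right) = 1 \left(-6\right) \left(-26\right) = \left(-6\right) \left(-26\right) = 156$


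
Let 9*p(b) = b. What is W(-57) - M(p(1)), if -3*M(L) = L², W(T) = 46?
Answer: 11179/243 ≈ 46.004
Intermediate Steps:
p(b) = b/9
M(L) = -L²/3
W(-57) - M(p(1)) = 46 - (-1)*((⅑)*1)²/3 = 46 - (-1)*(⅑)²/3 = 46 - (-1)/(3*81) = 46 - 1*(-1/243) = 46 + 1/243 = 11179/243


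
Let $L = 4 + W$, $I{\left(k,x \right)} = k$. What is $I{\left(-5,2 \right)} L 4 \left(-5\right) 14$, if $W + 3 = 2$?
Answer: $4200$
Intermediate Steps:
$W = -1$ ($W = -3 + 2 = -1$)
$L = 3$ ($L = 4 - 1 = 3$)
$I{\left(-5,2 \right)} L 4 \left(-5\right) 14 = - 5 \cdot 3 \cdot 4 \left(-5\right) 14 = - 5 \cdot 12 \left(-5\right) 14 = \left(-5\right) \left(-60\right) 14 = 300 \cdot 14 = 4200$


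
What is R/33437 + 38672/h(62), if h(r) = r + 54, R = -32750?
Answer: 11114454/33437 ≈ 332.40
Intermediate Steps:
h(r) = 54 + r
R/33437 + 38672/h(62) = -32750/33437 + 38672/(54 + 62) = -32750*1/33437 + 38672/116 = -32750/33437 + 38672*(1/116) = -32750/33437 + 9668/29 = 11114454/33437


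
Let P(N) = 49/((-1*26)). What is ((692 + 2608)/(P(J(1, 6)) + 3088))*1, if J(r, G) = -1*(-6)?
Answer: 85800/80239 ≈ 1.0693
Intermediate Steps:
J(r, G) = 6
P(N) = -49/26 (P(N) = 49/(-26) = 49*(-1/26) = -49/26)
((692 + 2608)/(P(J(1, 6)) + 3088))*1 = ((692 + 2608)/(-49/26 + 3088))*1 = (3300/(80239/26))*1 = (3300*(26/80239))*1 = (85800/80239)*1 = 85800/80239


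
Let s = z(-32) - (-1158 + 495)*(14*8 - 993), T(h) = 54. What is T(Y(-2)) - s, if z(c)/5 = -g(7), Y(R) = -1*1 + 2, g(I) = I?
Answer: 584192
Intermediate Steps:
Y(R) = 1 (Y(R) = -1 + 2 = 1)
z(c) = -35 (z(c) = 5*(-1*7) = 5*(-7) = -35)
s = -584138 (s = -35 - (-1158 + 495)*(14*8 - 993) = -35 - (-663)*(112 - 993) = -35 - (-663)*(-881) = -35 - 1*584103 = -35 - 584103 = -584138)
T(Y(-2)) - s = 54 - 1*(-584138) = 54 + 584138 = 584192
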